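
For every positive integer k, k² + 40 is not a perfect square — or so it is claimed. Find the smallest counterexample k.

k = 1: 1² + 40 = 41, not a perfect square.
k = 2: 2² + 40 = 44, not a perfect square.
k = 3: 3² + 40 = 49 = 7², a perfect square.

k = 3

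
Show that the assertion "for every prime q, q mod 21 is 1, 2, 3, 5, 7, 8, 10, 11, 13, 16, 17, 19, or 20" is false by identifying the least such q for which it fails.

q = 67

A counterexample is any prime q such that the claim fails; we check each in order.
For q = 2, 3, 5, 7, …, 53, 59, 61 the conclusion holds.
q = 67: 67 mod 21 = 4 — not in {1, 2, 3, 5, 7, 8, 10, 11, 13, 16, 17, 19, 20}.
Hence q = 67 is a counterexample.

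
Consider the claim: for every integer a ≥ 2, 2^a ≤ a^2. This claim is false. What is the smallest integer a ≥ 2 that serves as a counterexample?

For a = 2, 3, 4 the conclusion holds.
a = 5: 2^a = 32 and a^2 = 25, so 32 > 25.

a = 5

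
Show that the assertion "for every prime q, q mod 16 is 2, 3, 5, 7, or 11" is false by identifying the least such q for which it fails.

q = 13

q = 2: 2 mod 16 = 2.
q = 3: 3 mod 16 = 3.
q = 5: 5 mod 16 = 5.
q = 7: 7 mod 16 = 7.
q = 11: 11 mod 16 = 11.
q = 13: 13 mod 16 = 13 — not in {2, 3, 5, 7, 11}.
Thus q = 13 disproves the claim, and no smaller q works.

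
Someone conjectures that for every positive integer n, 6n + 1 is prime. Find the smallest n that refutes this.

n = 4

A counterexample is any positive integer n such that 6n + 1 is not prime; we check each in order.
n = 1: 6n + 1 = 7, prime.
n = 2: 6n + 1 = 13, prime.
n = 3: 6n + 1 = 19, prime.
n = 4: 6n + 1 = 25 = 5 × 5, composite.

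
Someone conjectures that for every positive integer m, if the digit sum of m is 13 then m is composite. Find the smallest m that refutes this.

m = 67

We need the least positive integer m for which the digit sum of m is 13 but m is prime.
m = 49: digit sum 13; 49 is composite.
m = 58: digit sum 13; 58 is composite.
m = 67: digit sum 13; 67 is prime, not composite.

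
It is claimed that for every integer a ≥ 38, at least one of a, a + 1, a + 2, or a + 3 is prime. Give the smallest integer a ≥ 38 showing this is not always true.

a = 48

Check each integer a ≥ 38 in order until a, a + 1, a + 2, a + 3 are all composite.
For a = 38, 39, 40, 41, 42, 43, 44, 45, 46, 47 the conclusion holds.
a = 48: 48 = 2 × 24; 49 = 7 × 7; 50 = 2 × 25; 51 = 3 × 17 — all composite.
So a = 48 is the smallest counterexample.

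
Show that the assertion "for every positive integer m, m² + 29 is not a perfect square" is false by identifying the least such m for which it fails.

m = 14

A counterexample is any positive integer m such that m² + 29 is a perfect square; we check each in order.
For m = 1, 2, 3, 4, …, 11, 12, 13 the conclusion holds.
m = 14: 14² + 29 = 225 = 15², a perfect square.
Thus m = 14 disproves the claim, and no smaller m works.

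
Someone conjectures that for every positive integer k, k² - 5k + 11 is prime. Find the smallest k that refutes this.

We need the least positive integer k for which k² - 5k + 11 is not prime.
k = 1: k² - 5k + 11 = 7, prime.
k = 2: k² - 5k + 11 = 5, prime.
k = 3: k² - 5k + 11 = 5, prime.
k = 4: k² - 5k + 11 = 7, prime.
k = 5: k² - 5k + 11 = 11, prime.
k = 6: k² - 5k + 11 = 17, prime.
k = 7: k² - 5k + 11 = 25 = 5 × 5, composite.
Thus k = 7 disproves the claim, and no smaller k works.

k = 7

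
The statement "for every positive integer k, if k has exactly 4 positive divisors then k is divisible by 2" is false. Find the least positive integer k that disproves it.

Check each positive integer k in order until k has exactly 4 positive divisors but k is not divisible by 2.
The first 4 eligible values, up to k = 14, all satisfy the conclusion.
k = 15: τ(15) = 4; 15 mod 2 = 1.

k = 15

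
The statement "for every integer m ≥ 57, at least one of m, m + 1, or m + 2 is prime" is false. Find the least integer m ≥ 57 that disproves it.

m = 57: 59 is prime.
m = 58: 59 is prime.
m = 59: 59 is prime.
m = 60: 61 is prime.
m = 61: 61 is prime.
m = 62: 62 = 2 × 31; 63 = 3 × 21; 64 = 2 × 32 — all composite.
Hence m = 62 is a counterexample.

m = 62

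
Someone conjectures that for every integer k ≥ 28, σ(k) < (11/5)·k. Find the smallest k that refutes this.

k = 30

Check each integer k ≥ 28 in order until the claim fails.
For k = 28, 29 the conclusion holds.
k = 30: σ(30) = 72; 72 ≥ 66.
So k = 30 is the smallest counterexample.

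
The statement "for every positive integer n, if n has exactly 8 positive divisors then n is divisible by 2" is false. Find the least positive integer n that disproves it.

n = 105

We need the least positive integer n for which n has exactly 8 positive divisors but n is not divisible by 2.
For n = 24, 30, 40, 42, …, 88, 102, 104 the conclusion holds.
n = 105: τ(105) = 8; 105 mod 2 = 1.
Hence n = 105 is a counterexample.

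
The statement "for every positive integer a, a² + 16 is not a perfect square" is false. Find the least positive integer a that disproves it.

a = 3

Check each positive integer a in order until a² + 16 is a perfect square.
For a = 1, 2 the conclusion holds.
a = 3: 3² + 16 = 25 = 5², a perfect square.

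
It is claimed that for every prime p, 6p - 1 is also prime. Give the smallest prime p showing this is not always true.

p = 11

Check each prime p in order until 6p - 1 is not prime.
For p = 2, 3, 5, 7 the conclusion holds.
p = 11: 6p - 1 = 65 = 5 × 13, not prime.
Hence p = 11 is a counterexample.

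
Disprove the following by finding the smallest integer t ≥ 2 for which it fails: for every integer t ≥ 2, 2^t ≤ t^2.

Check each integer t ≥ 2 in order until 2^t > t^2.
t = 2: 2^t = 4 and t^2 = 4, so 4 ≤ 4.
t = 3: 2^t = 8 and t^2 = 9, so 8 ≤ 9.
t = 4: 2^t = 16 and t^2 = 16, so 16 ≤ 16.
t = 5: 2^t = 32 and t^2 = 25, so 32 > 25.
So t = 5 is the smallest counterexample.

t = 5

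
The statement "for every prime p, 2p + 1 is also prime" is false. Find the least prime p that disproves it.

Check each prime p in order until 2p + 1 is not prime.
p = 2: 2p + 1 = 5, prime.
p = 3: 2p + 1 = 7, prime.
p = 5: 2p + 1 = 11, prime.
p = 7: 2p + 1 = 15 = 3 × 5, not prime.
Thus p = 7 disproves the claim, and no smaller p works.

p = 7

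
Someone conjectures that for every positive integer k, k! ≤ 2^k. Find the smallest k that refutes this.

k = 4

A counterexample is any positive integer k such that k! > 2^k; we check each in order.
For k = 1, 2, 3 the conclusion holds.
k = 4: k! = 24 and 2^k = 16, so 24 > 16.
So k = 4 is the smallest counterexample.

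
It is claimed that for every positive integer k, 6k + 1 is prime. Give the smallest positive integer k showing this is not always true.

k = 4

Check each positive integer k in order until 6k + 1 is not prime.
k = 1: 6k + 1 = 7, prime.
k = 2: 6k + 1 = 13, prime.
k = 3: 6k + 1 = 19, prime.
k = 4: 6k + 1 = 25 = 5 × 5, composite.
So k = 4 is the smallest counterexample.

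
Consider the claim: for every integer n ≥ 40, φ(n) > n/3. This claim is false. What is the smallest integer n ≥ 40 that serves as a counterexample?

n = 42

Check each integer n ≥ 40 in order until the claim fails.
For n = 40, 41 the conclusion holds.
n = 42: φ(42) = 12 and 42/3 = 14, so φ(42) ≤ 42/3.
Hence n = 42 is a counterexample.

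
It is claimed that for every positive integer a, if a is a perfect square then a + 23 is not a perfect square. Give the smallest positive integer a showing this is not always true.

Check each positive integer a in order until a is a perfect square but a + 23 is a perfect square.
The first 10 eligible values, up to a = 100, all satisfy the conclusion.
a = 121: 121 = 11² and 121 + 23 = 144 = 12².
Hence a = 121 is a counterexample.

a = 121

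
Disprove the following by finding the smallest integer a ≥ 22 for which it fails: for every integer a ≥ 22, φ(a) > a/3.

a = 22: φ(22) = 10 and 22/3 = 22/3, so φ(22) > 22/3.
a = 23: φ(23) = 22 and 23/3 = 23/3, so φ(23) > 23/3.
a = 24: φ(24) = 8 and 24/3 = 8, so φ(24) ≤ 24/3.

a = 24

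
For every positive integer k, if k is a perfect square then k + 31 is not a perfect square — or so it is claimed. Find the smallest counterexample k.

Check each positive integer k in order until k is a perfect square but k + 31 is a perfect square.
For k = 1, 4, 9, 16, …, 144, 169, 196 the conclusion holds.
k = 225: 225 = 15² and 225 + 31 = 256 = 16².

k = 225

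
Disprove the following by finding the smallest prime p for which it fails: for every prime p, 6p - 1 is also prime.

p = 11

The first 4 eligible values, up to p = 7, all satisfy the conclusion.
p = 11: 6p - 1 = 65 = 5 × 13, not prime.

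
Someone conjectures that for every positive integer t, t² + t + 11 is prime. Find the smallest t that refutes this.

For t = 1, 2, 3, 4, 5, 6, 7, 8, 9 the conclusion holds.
t = 10: t² + t + 11 = 121 = 11 × 11, composite.
So t = 10 is the smallest counterexample.

t = 10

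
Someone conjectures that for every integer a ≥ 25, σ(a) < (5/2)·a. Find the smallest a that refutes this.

a = 36

We need the least integer a ≥ 25 for which the claim fails.
The first 11 eligible values, up to a = 35, all satisfy the conclusion.
a = 36: σ(36) = 91; 91 ≥ 90.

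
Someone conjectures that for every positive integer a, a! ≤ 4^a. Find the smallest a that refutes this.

a = 9

Check each positive integer a in order until a! > 4^a.
The first 8 eligible values, up to a = 8, all satisfy the conclusion.
a = 9: a! = 362880 and 4^a = 262144, so 362880 > 262144.
So a = 9 is the smallest counterexample.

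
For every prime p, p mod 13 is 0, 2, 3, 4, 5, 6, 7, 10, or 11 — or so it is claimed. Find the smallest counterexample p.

For p = 2, 3, 5, 7, …, 37, 41, 43 the conclusion holds.
p = 47: 47 mod 13 = 8 — not in {0, 2, 3, 4, 5, 6, 7, 10, 11}.
Thus p = 47 disproves the claim, and no smaller p works.

p = 47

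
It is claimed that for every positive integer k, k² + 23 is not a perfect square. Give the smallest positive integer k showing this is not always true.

We need the least positive integer k for which k² + 23 is a perfect square.
For k = 1, 2, 3, 4, 5, 6, 7, 8, 9, 10 the conclusion holds.
k = 11: 11² + 23 = 144 = 12², a perfect square.
So k = 11 is the smallest counterexample.

k = 11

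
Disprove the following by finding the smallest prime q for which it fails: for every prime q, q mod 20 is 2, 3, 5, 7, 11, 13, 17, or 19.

q = 29

The first 9 eligible values, up to q = 23, all satisfy the conclusion.
q = 29: 29 mod 20 = 9 — not in {2, 3, 5, 7, 11, 13, 17, 19}.
Thus q = 29 disproves the claim, and no smaller q works.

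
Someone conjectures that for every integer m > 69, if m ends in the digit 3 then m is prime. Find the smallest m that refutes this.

m = 93

For m = 73, 83 the conclusion holds.
m = 93: 93 ends in 3; 93 = 3 × 31, composite.
So m = 93 is the smallest counterexample.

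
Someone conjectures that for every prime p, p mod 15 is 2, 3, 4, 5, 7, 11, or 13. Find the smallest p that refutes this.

p = 23

A counterexample is any prime p such that the claim fails; we check each in order.
For p = 2, 3, 5, 7, 11, 13, 17, 19 the conclusion holds.
p = 23: 23 mod 15 = 8 — not in {2, 3, 4, 5, 7, 11, 13}.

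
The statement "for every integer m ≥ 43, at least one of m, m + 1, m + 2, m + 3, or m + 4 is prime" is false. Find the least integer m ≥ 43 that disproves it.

m = 48

Check each integer m ≥ 43 in order until m, m + 1, m + 2, m + 3, m + 4 are all composite.
The first 5 eligible values, up to m = 47, all satisfy the conclusion.
m = 48: 48 = 2 × 24; 49 = 7 × 7; 50 = 2 × 25; 51 = 3 × 17; 52 = 2 × 26 — all composite.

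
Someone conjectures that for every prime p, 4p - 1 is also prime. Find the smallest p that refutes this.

Check each prime p in order until 4p - 1 is not prime.
For p = 2, 3, 5 the conclusion holds.
p = 7: 4p - 1 = 27 = 3 × 9, not prime.

p = 7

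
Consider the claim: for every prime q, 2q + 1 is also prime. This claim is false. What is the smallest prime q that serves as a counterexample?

q = 7

q = 2: 2q + 1 = 5, prime.
q = 3: 2q + 1 = 7, prime.
q = 5: 2q + 1 = 11, prime.
q = 7: 2q + 1 = 15 = 3 × 5, not prime.
So q = 7 is the smallest counterexample.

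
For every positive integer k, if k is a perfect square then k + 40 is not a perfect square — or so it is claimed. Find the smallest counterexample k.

k = 9

k = 1: 1 + 40 = 41, not a perfect square.
k = 4: 4 + 40 = 44, not a perfect square.
k = 9: 9 = 3² and 9 + 40 = 49 = 7².
Hence k = 9 is a counterexample.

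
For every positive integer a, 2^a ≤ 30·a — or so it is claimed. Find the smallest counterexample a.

A counterexample is any positive integer a such that 2^a > 30·a; we check each in order.
a = 1: 2^a = 2 and 30·a = 30, so 2 ≤ 30.
a = 2: 2^a = 4 and 30·a = 60, so 4 ≤ 60.
a = 3: 2^a = 8 and 30·a = 90, so 8 ≤ 90.
a = 4: 2^a = 16 and 30·a = 120, so 16 ≤ 120.
a = 5: 2^a = 32 and 30·a = 150, so 32 ≤ 150.
a = 6: 2^a = 64 and 30·a = 180, so 64 ≤ 180.
a = 7: 2^a = 128 and 30·a = 210, so 128 ≤ 210.
a = 8: 2^a = 256 and 30·a = 240, so 256 > 240.

a = 8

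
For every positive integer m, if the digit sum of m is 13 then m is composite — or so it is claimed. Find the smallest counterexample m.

For m = 49, 58 the conclusion holds.
m = 67: digit sum 13; 67 is prime, not composite.

m = 67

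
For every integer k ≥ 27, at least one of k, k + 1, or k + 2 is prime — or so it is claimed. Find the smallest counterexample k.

k = 32

The first 5 eligible values, up to k = 31, all satisfy the conclusion.
k = 32: 32 = 2 × 16; 33 = 3 × 11; 34 = 2 × 17 — all composite.
So k = 32 is the smallest counterexample.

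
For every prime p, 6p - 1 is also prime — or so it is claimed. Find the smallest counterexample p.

p = 11

A counterexample is any prime p such that 6p - 1 is not prime; we check each in order.
For p = 2, 3, 5, 7 the conclusion holds.
p = 11: 6p - 1 = 65 = 5 × 13, not prime.
Thus p = 11 disproves the claim, and no smaller p works.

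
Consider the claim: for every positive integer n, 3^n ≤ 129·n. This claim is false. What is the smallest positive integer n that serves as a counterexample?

n = 7

We need the least positive integer n for which 3^n > 129·n.
n = 1: 3^n = 3 and 129·n = 129, so 3 ≤ 129.
n = 2: 3^n = 9 and 129·n = 258, so 9 ≤ 258.
n = 3: 3^n = 27 and 129·n = 387, so 27 ≤ 387.
n = 4: 3^n = 81 and 129·n = 516, so 81 ≤ 516.
n = 5: 3^n = 243 and 129·n = 645, so 243 ≤ 645.
n = 6: 3^n = 729 and 129·n = 774, so 729 ≤ 774.
n = 7: 3^n = 2187 and 129·n = 903, so 2187 > 903.
Thus n = 7 disproves the claim, and no smaller n works.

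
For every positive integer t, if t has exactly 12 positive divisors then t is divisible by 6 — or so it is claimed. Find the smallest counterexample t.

We need the least positive integer t for which t has exactly 12 positive divisors but t is not divisible by 6.
The first 8 eligible values, up to t = 132, all satisfy the conclusion.
t = 140: τ(140) = 12; 140 mod 6 = 2.

t = 140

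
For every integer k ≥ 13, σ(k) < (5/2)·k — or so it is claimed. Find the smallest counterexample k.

k = 24

We need the least integer k ≥ 13 for which the claim fails.
For k = 13, 14, 15, 16, …, 21, 22, 23 the conclusion holds.
k = 24: σ(24) = 60; 60 ≥ 60.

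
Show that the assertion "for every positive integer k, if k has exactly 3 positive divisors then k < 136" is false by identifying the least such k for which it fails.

k = 169

For k = 4, 9, 25, 49, 121 the conclusion holds.
k = 169: τ(169) = 3; 169 ≥ 136.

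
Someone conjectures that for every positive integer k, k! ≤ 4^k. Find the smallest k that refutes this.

k = 9

A counterexample is any positive integer k such that k! > 4^k; we check each in order.
The first 8 eligible values, up to k = 8, all satisfy the conclusion.
k = 9: k! = 362880 and 4^k = 262144, so 362880 > 262144.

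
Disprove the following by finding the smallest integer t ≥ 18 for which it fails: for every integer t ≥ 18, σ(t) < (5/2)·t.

A counterexample is any integer t ≥ 18 such that the claim fails; we check each in order.
t = 18: σ(18) = 39; 39 < 45.
t = 19: σ(19) = 20; 20 < 95/2.
t = 20: σ(20) = 42; 42 < 50.
t = 21: σ(21) = 32; 32 < 105/2.
t = 22: σ(22) = 36; 36 < 55.
t = 23: σ(23) = 24; 24 < 115/2.
t = 24: σ(24) = 60; 60 ≥ 60.

t = 24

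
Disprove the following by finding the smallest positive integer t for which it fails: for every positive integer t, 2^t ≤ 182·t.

t = 11

For t = 1, 2, 3, 4, 5, 6, 7, 8, 9, 10 the conclusion holds.
t = 11: 2^t = 2048 and 182·t = 2002, so 2048 > 2002.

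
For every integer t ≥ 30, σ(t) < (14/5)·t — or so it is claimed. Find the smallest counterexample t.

We need the least integer t ≥ 30 for which the claim fails.
For t = 30, 31, 32, 33, …, 57, 58, 59 the conclusion holds.
t = 60: σ(60) = 168; 168 ≥ 168.
Hence t = 60 is a counterexample.

t = 60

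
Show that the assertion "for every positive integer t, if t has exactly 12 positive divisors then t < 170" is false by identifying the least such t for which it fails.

t = 198

Check each positive integer t in order until t has exactly 12 positive divisors but the claim fails.
The first 12 eligible values, up to t = 160, all satisfy the conclusion.
t = 198: τ(198) = 12; 198 ≥ 170.
Hence t = 198 is a counterexample.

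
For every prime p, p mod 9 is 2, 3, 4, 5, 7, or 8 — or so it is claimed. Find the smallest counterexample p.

p = 2: 2 mod 9 = 2.
p = 3: 3 mod 9 = 3.
p = 5: 5 mod 9 = 5.
p = 7: 7 mod 9 = 7.
p = 11: 11 mod 9 = 2.
p = 13: 13 mod 9 = 4.
p = 17: 17 mod 9 = 8.
p = 19: 19 mod 9 = 1 — not in {2, 3, 4, 5, 7, 8}.

p = 19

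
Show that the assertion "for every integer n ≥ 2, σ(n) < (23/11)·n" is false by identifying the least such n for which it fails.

The first 10 eligible values, up to n = 11, all satisfy the conclusion.
n = 12: σ(12) = 28; 28 ≥ 276/11.
So n = 12 is the smallest counterexample.

n = 12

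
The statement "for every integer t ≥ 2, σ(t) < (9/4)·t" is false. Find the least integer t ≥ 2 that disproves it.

For t = 2, 3, 4, 5, 6, 7, 8, 9, 10, 11 the conclusion holds.
t = 12: σ(12) = 28; 28 ≥ 27.
Hence t = 12 is a counterexample.

t = 12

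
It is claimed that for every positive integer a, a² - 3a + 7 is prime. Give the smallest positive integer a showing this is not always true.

a = 1: a² - 3a + 7 = 5, prime.
a = 2: a² - 3a + 7 = 5, prime.
a = 3: a² - 3a + 7 = 7, prime.
a = 4: a² - 3a + 7 = 11, prime.
a = 5: a² - 3a + 7 = 17, prime.
a = 6: a² - 3a + 7 = 25 = 5 × 5, composite.
So a = 6 is the smallest counterexample.

a = 6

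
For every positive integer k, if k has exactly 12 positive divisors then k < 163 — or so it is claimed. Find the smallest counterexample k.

k = 198

The first 12 eligible values, up to k = 160, all satisfy the conclusion.
k = 198: τ(198) = 12; 198 ≥ 163.
Thus k = 198 disproves the claim, and no smaller k works.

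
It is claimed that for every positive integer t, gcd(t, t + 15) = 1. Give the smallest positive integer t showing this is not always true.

A counterexample is any positive integer t such that gcd(t, t + 15) > 1; we check each in order.
t = 1: gcd(1, 16) = 1.
t = 2: gcd(2, 17) = 1.
t = 3: gcd(3, 18) = 3.
Hence t = 3 is a counterexample.

t = 3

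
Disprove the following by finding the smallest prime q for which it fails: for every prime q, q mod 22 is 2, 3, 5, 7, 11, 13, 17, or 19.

For q = 2, 3, 5, 7, 11, 13, 17, 19 the conclusion holds.
q = 23: 23 mod 22 = 1 — not in {2, 3, 5, 7, 11, 13, 17, 19}.
So q = 23 is the smallest counterexample.

q = 23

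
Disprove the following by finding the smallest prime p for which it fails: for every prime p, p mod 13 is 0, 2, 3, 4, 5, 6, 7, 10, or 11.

Check each prime p in order until the claim fails.
The first 14 eligible values, up to p = 43, all satisfy the conclusion.
p = 47: 47 mod 13 = 8 — not in {0, 2, 3, 4, 5, 6, 7, 10, 11}.
Hence p = 47 is a counterexample.

p = 47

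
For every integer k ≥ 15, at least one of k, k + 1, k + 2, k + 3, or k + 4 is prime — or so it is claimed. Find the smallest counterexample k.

The first 9 eligible values, up to k = 23, all satisfy the conclusion.
k = 24: 24 = 2 × 12; 25 = 5 × 5; 26 = 2 × 13; 27 = 3 × 9; 28 = 2 × 14 — all composite.
Hence k = 24 is a counterexample.

k = 24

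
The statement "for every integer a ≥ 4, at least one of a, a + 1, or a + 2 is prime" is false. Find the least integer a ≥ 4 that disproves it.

a = 8

We need the least integer a ≥ 4 for which a, a + 1, a + 2 are all composite.
The first 4 eligible values, up to a = 7, all satisfy the conclusion.
a = 8: 8 = 2 × 4; 9 = 3 × 3; 10 = 2 × 5 — all composite.
Thus a = 8 disproves the claim, and no smaller a works.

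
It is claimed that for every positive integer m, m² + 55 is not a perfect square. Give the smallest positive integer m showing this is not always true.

We need the least positive integer m for which m² + 55 is a perfect square.
For m = 1, 2 the conclusion holds.
m = 3: 3² + 55 = 64 = 8², a perfect square.
Hence m = 3 is a counterexample.

m = 3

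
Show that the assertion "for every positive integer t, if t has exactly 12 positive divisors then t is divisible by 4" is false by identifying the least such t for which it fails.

Check each positive integer t in order until t has exactly 12 positive divisors but t is not divisible by 4.
For t = 60, 72, 84 the conclusion holds.
t = 90: τ(90) = 12; 90 mod 4 = 2.
Thus t = 90 disproves the claim, and no smaller t works.

t = 90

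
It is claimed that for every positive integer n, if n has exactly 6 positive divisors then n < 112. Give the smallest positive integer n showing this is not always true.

n = 116

We need the least positive integer n for which n has exactly 6 positive divisors but the claim fails.
For n = 12, 18, 20, 28, …, 92, 98, 99 the conclusion holds.
n = 116: τ(116) = 6; 116 ≥ 112.
Hence n = 116 is a counterexample.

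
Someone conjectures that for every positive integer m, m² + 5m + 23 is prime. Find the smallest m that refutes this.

Check each positive integer m in order until m² + 5m + 23 is not prime.
The first 13 eligible values, up to m = 13, all satisfy the conclusion.
m = 14: m² + 5m + 23 = 289 = 17 × 17, composite.

m = 14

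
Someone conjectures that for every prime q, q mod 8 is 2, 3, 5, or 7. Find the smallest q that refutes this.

A counterexample is any prime q such that the claim fails; we check each in order.
q = 2: 2 mod 8 = 2.
q = 3: 3 mod 8 = 3.
q = 5: 5 mod 8 = 5.
q = 7: 7 mod 8 = 7.
q = 11: 11 mod 8 = 3.
q = 13: 13 mod 8 = 5.
q = 17: 17 mod 8 = 1 — not in {2, 3, 5, 7}.
Thus q = 17 disproves the claim, and no smaller q works.

q = 17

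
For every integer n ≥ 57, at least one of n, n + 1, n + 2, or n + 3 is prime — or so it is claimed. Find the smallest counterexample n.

Check each integer n ≥ 57 in order until n, n + 1, n + 2, n + 3 are all composite.
n = 57: 59 is prime.
n = 58: 59 is prime.
n = 59: 59 is prime.
n = 60: 61 is prime.
n = 61: 61 is prime.
n = 62: 62 = 2 × 31; 63 = 3 × 21; 64 = 2 × 32; 65 = 5 × 13 — all composite.
Hence n = 62 is a counterexample.

n = 62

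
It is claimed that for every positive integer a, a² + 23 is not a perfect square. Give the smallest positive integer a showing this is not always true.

A counterexample is any positive integer a such that a² + 23 is a perfect square; we check each in order.
For a = 1, 2, 3, 4, 5, 6, 7, 8, 9, 10 the conclusion holds.
a = 11: 11² + 23 = 144 = 12², a perfect square.
So a = 11 is the smallest counterexample.

a = 11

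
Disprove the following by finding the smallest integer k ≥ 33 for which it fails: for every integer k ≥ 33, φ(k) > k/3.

Check each integer k ≥ 33 in order until the claim fails.
For k = 33, 34, 35 the conclusion holds.
k = 36: φ(36) = 12 and 36/3 = 12, so φ(36) ≤ 36/3.

k = 36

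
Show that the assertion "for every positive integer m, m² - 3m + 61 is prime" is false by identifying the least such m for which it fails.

A counterexample is any positive integer m such that m² - 3m + 61 is not prime; we check each in order.
m = 1: m² - 3m + 61 = 59, prime.
m = 2: m² - 3m + 61 = 59, prime.
m = 3: m² - 3m + 61 = 61, prime.
m = 4: m² - 3m + 61 = 65 = 5 × 13, composite.
Thus m = 4 disproves the claim, and no smaller m works.

m = 4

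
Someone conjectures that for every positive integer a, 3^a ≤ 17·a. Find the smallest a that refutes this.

a = 4

Check each positive integer a in order until 3^a > 17·a.
a = 1: 3^a = 3 and 17·a = 17, so 3 ≤ 17.
a = 2: 3^a = 9 and 17·a = 34, so 9 ≤ 34.
a = 3: 3^a = 27 and 17·a = 51, so 27 ≤ 51.
a = 4: 3^a = 81 and 17·a = 68, so 81 > 68.
Hence a = 4 is a counterexample.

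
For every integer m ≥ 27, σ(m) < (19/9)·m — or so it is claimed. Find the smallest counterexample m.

Check each integer m ≥ 27 in order until the claim fails.
m = 27: σ(27) = 40; 40 < 57.
m = 28: σ(28) = 56; 56 < 532/9.
m = 29: σ(29) = 30; 30 < 551/9.
m = 30: σ(30) = 72; 72 ≥ 190/3.

m = 30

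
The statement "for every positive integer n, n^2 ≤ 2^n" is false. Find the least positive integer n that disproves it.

n = 3

n = 1: n^2 = 1 and 2^n = 2, so 1 ≤ 2.
n = 2: n^2 = 4 and 2^n = 4, so 4 ≤ 4.
n = 3: n^2 = 9 and 2^n = 8, so 9 > 8.
So n = 3 is the smallest counterexample.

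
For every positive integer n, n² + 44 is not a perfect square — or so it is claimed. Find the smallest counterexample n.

For n = 1, 2, 3, 4, 5, 6, 7, 8, 9 the conclusion holds.
n = 10: 10² + 44 = 144 = 12², a perfect square.
Hence n = 10 is a counterexample.

n = 10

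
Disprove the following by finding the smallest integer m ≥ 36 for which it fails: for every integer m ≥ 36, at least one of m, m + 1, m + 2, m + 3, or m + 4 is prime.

The first 12 eligible values, up to m = 47, all satisfy the conclusion.
m = 48: 48 = 2 × 24; 49 = 7 × 7; 50 = 2 × 25; 51 = 3 × 17; 52 = 2 × 26 — all composite.

m = 48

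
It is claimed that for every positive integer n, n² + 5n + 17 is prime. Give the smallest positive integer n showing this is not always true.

n = 8

A counterexample is any positive integer n such that n² + 5n + 17 is not prime; we check each in order.
The first 7 eligible values, up to n = 7, all satisfy the conclusion.
n = 8: n² + 5n + 17 = 121 = 11 × 11, composite.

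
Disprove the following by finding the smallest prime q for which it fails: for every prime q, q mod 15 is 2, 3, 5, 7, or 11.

A counterexample is any prime q such that the claim fails; we check each in order.
q = 2: 2 mod 15 = 2.
q = 3: 3 mod 15 = 3.
q = 5: 5 mod 15 = 5.
q = 7: 7 mod 15 = 7.
q = 11: 11 mod 15 = 11.
q = 13: 13 mod 15 = 13 — not in {2, 3, 5, 7, 11}.
So q = 13 is the smallest counterexample.

q = 13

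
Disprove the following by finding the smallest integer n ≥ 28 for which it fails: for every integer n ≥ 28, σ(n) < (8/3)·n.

The first 32 eligible values, up to n = 59, all satisfy the conclusion.
n = 60: σ(60) = 168; 168 ≥ 160.
Thus n = 60 disproves the claim, and no smaller n works.

n = 60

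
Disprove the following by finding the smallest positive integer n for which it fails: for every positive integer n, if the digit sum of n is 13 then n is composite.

n = 67

A counterexample is any positive integer n such that the digit sum of n is 13 but n is prime; we check each in order.
n = 49: digit sum 13; 49 is composite.
n = 58: digit sum 13; 58 is composite.
n = 67: digit sum 13; 67 is prime, not composite.
So n = 67 is the smallest counterexample.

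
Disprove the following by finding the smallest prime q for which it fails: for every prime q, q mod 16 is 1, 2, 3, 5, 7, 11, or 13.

q = 31

A counterexample is any prime q such that the claim fails; we check each in order.
For q = 2, 3, 5, 7, 11, 13, 17, 19, 23, 29 the conclusion holds.
q = 31: 31 mod 16 = 15 — not in {1, 2, 3, 5, 7, 11, 13}.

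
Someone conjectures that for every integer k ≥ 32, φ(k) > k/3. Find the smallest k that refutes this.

A counterexample is any integer k ≥ 32 such that the claim fails; we check each in order.
For k = 32, 33, 34, 35 the conclusion holds.
k = 36: φ(36) = 12 and 36/3 = 12, so φ(36) ≤ 36/3.

k = 36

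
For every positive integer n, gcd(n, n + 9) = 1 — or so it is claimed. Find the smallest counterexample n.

n = 1: gcd(1, 10) = 1.
n = 2: gcd(2, 11) = 1.
n = 3: gcd(3, 12) = 3.
Hence n = 3 is a counterexample.

n = 3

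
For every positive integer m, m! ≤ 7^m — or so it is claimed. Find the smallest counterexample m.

m = 17

A counterexample is any positive integer m such that m! > 7^m; we check each in order.
The first 16 eligible values, up to m = 16, all satisfy the conclusion.
m = 17: m! = 355687428096000 and 7^m = 232630513987207, so 355687428096000 > 232630513987207.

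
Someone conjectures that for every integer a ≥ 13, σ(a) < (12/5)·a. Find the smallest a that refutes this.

a = 24

Check each integer a ≥ 13 in order until the claim fails.
The first 11 eligible values, up to a = 23, all satisfy the conclusion.
a = 24: σ(24) = 60; 60 ≥ 288/5.
Hence a = 24 is a counterexample.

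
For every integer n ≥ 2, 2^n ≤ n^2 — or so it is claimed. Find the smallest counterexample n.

Check each integer n ≥ 2 in order until 2^n > n^2.
For n = 2, 3, 4 the conclusion holds.
n = 5: 2^n = 32 and n^2 = 25, so 32 > 25.

n = 5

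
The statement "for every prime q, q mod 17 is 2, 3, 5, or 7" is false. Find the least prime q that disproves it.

q = 11

For q = 2, 3, 5, 7 the conclusion holds.
q = 11: 11 mod 17 = 11 — not in {2, 3, 5, 7}.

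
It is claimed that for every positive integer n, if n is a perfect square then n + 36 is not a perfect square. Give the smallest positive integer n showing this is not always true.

n = 64

A counterexample is any positive integer n such that n is a perfect square but n + 36 is a perfect square; we check each in order.
The first 7 eligible values, up to n = 49, all satisfy the conclusion.
n = 64: 64 = 8² and 64 + 36 = 100 = 10².
So n = 64 is the smallest counterexample.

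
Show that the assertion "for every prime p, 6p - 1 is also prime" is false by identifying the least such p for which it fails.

We need the least prime p for which 6p - 1 is not prime.
The first 4 eligible values, up to p = 7, all satisfy the conclusion.
p = 11: 6p - 1 = 65 = 5 × 13, not prime.

p = 11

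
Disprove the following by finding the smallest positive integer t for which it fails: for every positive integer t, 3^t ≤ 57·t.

t = 6

We need the least positive integer t for which 3^t > 57·t.
The first 5 eligible values, up to t = 5, all satisfy the conclusion.
t = 6: 3^t = 729 and 57·t = 342, so 729 > 342.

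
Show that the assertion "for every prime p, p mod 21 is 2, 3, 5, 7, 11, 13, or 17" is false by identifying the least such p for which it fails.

A counterexample is any prime p such that the claim fails; we check each in order.
The first 7 eligible values, up to p = 17, all satisfy the conclusion.
p = 19: 19 mod 21 = 19 — not in {2, 3, 5, 7, 11, 13, 17}.

p = 19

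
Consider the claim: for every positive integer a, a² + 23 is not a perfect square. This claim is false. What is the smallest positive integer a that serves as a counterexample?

A counterexample is any positive integer a such that a² + 23 is a perfect square; we check each in order.
The first 10 eligible values, up to a = 10, all satisfy the conclusion.
a = 11: 11² + 23 = 144 = 12², a perfect square.

a = 11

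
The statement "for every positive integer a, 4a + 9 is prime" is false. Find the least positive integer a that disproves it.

a = 3

We need the least positive integer a for which 4a + 9 is not prime.
For a = 1, 2 the conclusion holds.
a = 3: 4a + 9 = 21 = 3 × 7, composite.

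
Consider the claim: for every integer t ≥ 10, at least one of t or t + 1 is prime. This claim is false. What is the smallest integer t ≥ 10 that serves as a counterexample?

We need the least integer t ≥ 10 for which t, t + 1 are both composite.
t = 10: 11 is prime.
t = 11: 11 is prime.
t = 12: 13 is prime.
t = 13: 13 is prime.
t = 14: 14 = 2 × 7; 15 = 3 × 5 — both composite.

t = 14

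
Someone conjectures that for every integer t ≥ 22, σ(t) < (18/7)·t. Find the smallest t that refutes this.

For t = 22, 23, 24, 25, …, 45, 46, 47 the conclusion holds.
t = 48: σ(48) = 124; 124 ≥ 864/7.
Thus t = 48 disproves the claim, and no smaller t works.

t = 48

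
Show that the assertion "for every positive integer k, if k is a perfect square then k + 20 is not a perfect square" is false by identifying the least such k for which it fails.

k = 16

k = 1: 1 + 20 = 21, not a perfect square.
k = 4: 4 + 20 = 24, not a perfect square.
k = 9: 9 + 20 = 29, not a perfect square.
k = 16: 16 = 4² and 16 + 20 = 36 = 6².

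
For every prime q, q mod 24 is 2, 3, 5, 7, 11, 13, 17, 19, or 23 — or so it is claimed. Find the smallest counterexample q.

q = 73

We need the least prime q for which the claim fails.
For q = 2, 3, 5, 7, …, 61, 67, 71 the conclusion holds.
q = 73: 73 mod 24 = 1 — not in {2, 3, 5, 7, 11, 13, 17, 19, 23}.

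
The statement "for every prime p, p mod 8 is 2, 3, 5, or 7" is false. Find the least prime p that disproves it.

p = 17

A counterexample is any prime p such that the claim fails; we check each in order.
p = 2: 2 mod 8 = 2.
p = 3: 3 mod 8 = 3.
p = 5: 5 mod 8 = 5.
p = 7: 7 mod 8 = 7.
p = 11: 11 mod 8 = 3.
p = 13: 13 mod 8 = 5.
p = 17: 17 mod 8 = 1 — not in {2, 3, 5, 7}.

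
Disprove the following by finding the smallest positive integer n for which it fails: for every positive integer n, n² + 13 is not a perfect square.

Check each positive integer n in order until n² + 13 is a perfect square.
For n = 1, 2, 3, 4, 5 the conclusion holds.
n = 6: 6² + 13 = 49 = 7², a perfect square.
Thus n = 6 disproves the claim, and no smaller n works.

n = 6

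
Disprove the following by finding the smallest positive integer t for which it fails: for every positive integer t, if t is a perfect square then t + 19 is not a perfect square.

t = 81

t = 1: 1 + 19 = 20, not a perfect square.
t = 4: 4 + 19 = 23, not a perfect square.
t = 9: 9 + 19 = 28, not a perfect square.
t = 16: 16 + 19 = 35, not a perfect square.
t = 25: 25 + 19 = 44, not a perfect square.
t = 36: 36 + 19 = 55, not a perfect square.
t = 49: 49 + 19 = 68, not a perfect square.
t = 64: 64 + 19 = 83, not a perfect square.
t = 81: 81 = 9² and 81 + 19 = 100 = 10².
Thus t = 81 disproves the claim, and no smaller t works.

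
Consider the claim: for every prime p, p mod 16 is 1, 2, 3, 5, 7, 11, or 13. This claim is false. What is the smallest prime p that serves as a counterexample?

p = 31

Check each prime p in order until the claim fails.
For p = 2, 3, 5, 7, 11, 13, 17, 19, 23, 29 the conclusion holds.
p = 31: 31 mod 16 = 15 — not in {1, 2, 3, 5, 7, 11, 13}.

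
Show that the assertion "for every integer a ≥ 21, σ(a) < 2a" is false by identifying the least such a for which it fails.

a = 24

We need the least integer a ≥ 21 for which the claim fails.
For a = 21, 22, 23 the conclusion holds.
a = 24: σ(24) = 60; 60 ≥ 48.
So a = 24 is the smallest counterexample.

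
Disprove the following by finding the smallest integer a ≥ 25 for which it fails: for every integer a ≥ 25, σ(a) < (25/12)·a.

a = 30

The first 5 eligible values, up to a = 29, all satisfy the conclusion.
a = 30: σ(30) = 72; 72 ≥ 125/2.
Thus a = 30 disproves the claim, and no smaller a works.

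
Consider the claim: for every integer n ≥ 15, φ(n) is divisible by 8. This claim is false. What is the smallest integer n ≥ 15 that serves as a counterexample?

A counterexample is any integer n ≥ 15 such that φ(n) is not divisible by 8; we check each in order.
n = 15: φ(15) = 8; 8 mod 8 = 0.
n = 16: φ(16) = 8; 8 mod 8 = 0.
n = 17: φ(17) = 16; 16 mod 8 = 0.
n = 18: φ(18) = 6; 6 mod 8 = 6.

n = 18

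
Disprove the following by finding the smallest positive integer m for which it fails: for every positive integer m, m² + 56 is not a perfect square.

For m = 1, 2, 3, 4 the conclusion holds.
m = 5: 5² + 56 = 81 = 9², a perfect square.
So m = 5 is the smallest counterexample.

m = 5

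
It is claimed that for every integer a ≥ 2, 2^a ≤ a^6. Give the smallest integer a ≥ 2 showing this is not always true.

a = 30

For a = 2, 3, 4, 5, …, 27, 28, 29 the conclusion holds.
a = 30: 2^a = 1073741824 and a^6 = 729000000, so 1073741824 > 729000000.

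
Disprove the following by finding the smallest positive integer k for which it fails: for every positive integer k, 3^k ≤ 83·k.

k = 6

For k = 1, 2, 3, 4, 5 the conclusion holds.
k = 6: 3^k = 729 and 83·k = 498, so 729 > 498.
So k = 6 is the smallest counterexample.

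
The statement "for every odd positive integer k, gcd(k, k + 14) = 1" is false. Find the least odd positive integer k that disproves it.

For k = 1, 3, 5 the conclusion holds.
k = 7: gcd(7, 21) = 7.
Thus k = 7 disproves the claim, and no smaller k works.

k = 7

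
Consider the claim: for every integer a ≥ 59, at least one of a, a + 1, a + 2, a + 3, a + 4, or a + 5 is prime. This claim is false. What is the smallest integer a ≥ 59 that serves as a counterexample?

The first 31 eligible values, up to a = 89, all satisfy the conclusion.
a = 90: 90 = 2 × 45; 91 = 7 × 13; 92 = 2 × 46; 93 = 3 × 31; 94 = 2 × 47; 95 = 5 × 19 — all composite.
So a = 90 is the smallest counterexample.

a = 90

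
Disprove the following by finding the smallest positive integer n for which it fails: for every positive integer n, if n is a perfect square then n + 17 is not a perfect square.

Check each positive integer n in order until n is a perfect square but n + 17 is a perfect square.
The first 7 eligible values, up to n = 49, all satisfy the conclusion.
n = 64: 64 = 8² and 64 + 17 = 81 = 9².
Hence n = 64 is a counterexample.

n = 64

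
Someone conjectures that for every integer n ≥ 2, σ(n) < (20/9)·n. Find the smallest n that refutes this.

n = 12

A counterexample is any integer n ≥ 2 such that the claim fails; we check each in order.
The first 10 eligible values, up to n = 11, all satisfy the conclusion.
n = 12: σ(12) = 28; 28 ≥ 80/3.
Thus n = 12 disproves the claim, and no smaller n works.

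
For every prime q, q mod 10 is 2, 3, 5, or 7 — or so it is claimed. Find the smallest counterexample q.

A counterexample is any prime q such that the claim fails; we check each in order.
q = 2: 2 mod 10 = 2.
q = 3: 3 mod 10 = 3.
q = 5: 5 mod 10 = 5.
q = 7: 7 mod 10 = 7.
q = 11: 11 mod 10 = 1 — not in {2, 3, 5, 7}.
Thus q = 11 disproves the claim, and no smaller q works.

q = 11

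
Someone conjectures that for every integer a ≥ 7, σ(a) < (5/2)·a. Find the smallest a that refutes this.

The first 17 eligible values, up to a = 23, all satisfy the conclusion.
a = 24: σ(24) = 60; 60 ≥ 60.

a = 24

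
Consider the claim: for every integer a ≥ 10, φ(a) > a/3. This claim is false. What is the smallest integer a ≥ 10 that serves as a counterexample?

a = 12

We need the least integer a ≥ 10 for which the claim fails.
For a = 10, 11 the conclusion holds.
a = 12: φ(12) = 4 and 12/3 = 4, so φ(12) ≤ 12/3.
Hence a = 12 is a counterexample.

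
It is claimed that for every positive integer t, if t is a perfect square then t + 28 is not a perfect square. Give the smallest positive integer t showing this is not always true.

Check each positive integer t in order until t is a perfect square but t + 28 is a perfect square.
t = 1: 1 + 28 = 29, not a perfect square.
t = 4: 4 + 28 = 32, not a perfect square.
t = 9: 9 + 28 = 37, not a perfect square.
t = 16: 16 + 28 = 44, not a perfect square.
t = 25: 25 + 28 = 53, not a perfect square.
t = 36: 36 = 6² and 36 + 28 = 64 = 8².

t = 36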